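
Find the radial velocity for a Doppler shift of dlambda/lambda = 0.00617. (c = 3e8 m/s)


v = (dlambda/lambda) * c = 0.00617 * 3e8 = 1.851e+06

1.851e+06 m/s


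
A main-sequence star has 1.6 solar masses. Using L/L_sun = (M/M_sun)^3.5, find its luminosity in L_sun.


L/L_sun = (M/M_sun)^3.5 = 1.6^3.5 = 5.1811

5.1811 L_sun


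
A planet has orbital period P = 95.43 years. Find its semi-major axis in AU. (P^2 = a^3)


a = P^(2/3) = 95.43^(2/3) = 20.8829

20.8829 AU


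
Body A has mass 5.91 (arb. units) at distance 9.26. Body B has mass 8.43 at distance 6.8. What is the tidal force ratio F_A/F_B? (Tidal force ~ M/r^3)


Ratio = (M1/r1^3) / (M2/r2^3) = (5.91/9.26^3) / (8.43/6.8^3) = 0.2776

0.2776


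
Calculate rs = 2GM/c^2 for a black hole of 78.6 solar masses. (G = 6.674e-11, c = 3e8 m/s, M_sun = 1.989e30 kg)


M = 78.6 * 1.989e30 kg = 1.563354e+32 kg. rs = 2GM/c^2 = 2 * 6.674e-11 * 1.563354e+32 / (3e8)^2 = 231862.7688

231862.7688 m


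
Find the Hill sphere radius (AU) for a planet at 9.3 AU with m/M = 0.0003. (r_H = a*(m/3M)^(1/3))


r_H = a * (m/3M)^(1/3) = 9.3 * (0.0003/3)^(1/3) = 0.4317

0.4317 AU


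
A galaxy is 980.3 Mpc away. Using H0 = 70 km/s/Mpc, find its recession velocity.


v = H0 * d = 70 * 980.3 = 68621.0

68621.0 km/s


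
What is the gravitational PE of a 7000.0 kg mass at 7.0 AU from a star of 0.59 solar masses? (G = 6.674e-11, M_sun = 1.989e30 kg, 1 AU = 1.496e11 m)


M = 0.59 * 1.989e30 kg = 1.17351e+30 kg; r = 7.0 AU * 1.496e11 m/AU = 1.0472e+12 m. U = -GM*m/r = -(6.674e-11 * 1.17351e+30 * 7000.0) / 1.0472e+12 = -5.235e+11

-5.235e+11 J


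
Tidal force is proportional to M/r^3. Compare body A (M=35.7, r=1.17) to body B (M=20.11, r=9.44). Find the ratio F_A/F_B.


Ratio = (M1/r1^3) / (M2/r2^3) = (35.7/1.17^3) / (20.11/9.44^3) = 932.4264

932.4264


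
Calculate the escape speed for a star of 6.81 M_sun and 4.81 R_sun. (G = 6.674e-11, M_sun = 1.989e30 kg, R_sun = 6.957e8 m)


M = 6.81 * 1.989e30 kg = 1.354509e+31 kg; R = 4.81 * 6.957e8 m = 3.346317e+09 m. v_esc = sqrt(2GM/R) = sqrt(2 * 6.674e-11 * 1.354509e+31 / 3.346317e+09) = 735047.6723

735047.6723 m/s


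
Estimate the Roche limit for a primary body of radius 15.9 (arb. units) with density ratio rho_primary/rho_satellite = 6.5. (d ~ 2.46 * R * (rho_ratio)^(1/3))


d_Roche = 2.46 * 15.9 * 6.5^(1/3) = 72.9967

72.9967


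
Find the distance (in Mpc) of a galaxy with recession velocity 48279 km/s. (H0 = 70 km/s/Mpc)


d = v / H0 = 48279 / 70 = 689.7

689.7 Mpc


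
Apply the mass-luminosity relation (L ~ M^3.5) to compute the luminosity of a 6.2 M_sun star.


L/L_sun = (M/M_sun)^3.5 = 6.2^3.5 = 593.4319

593.4319 L_sun


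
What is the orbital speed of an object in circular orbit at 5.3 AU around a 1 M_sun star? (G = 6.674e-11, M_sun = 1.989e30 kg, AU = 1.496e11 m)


v = sqrt(GM/r) = sqrt(6.674e-11 * 1.989e+30 / 7.929e+11) = 12939.1802

12939.1802 m/s


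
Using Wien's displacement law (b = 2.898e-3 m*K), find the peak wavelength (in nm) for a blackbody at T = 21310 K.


lam_max = b / T = 2.898e-3 / 21310 = 1.360e-07 m = 135.9925 nm

135.9925 nm


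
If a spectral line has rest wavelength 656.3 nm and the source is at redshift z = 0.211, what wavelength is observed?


lam_obs = lam_emit * (1 + z) = 656.3 * (1 + 0.211) = 794.7793

794.7793 nm


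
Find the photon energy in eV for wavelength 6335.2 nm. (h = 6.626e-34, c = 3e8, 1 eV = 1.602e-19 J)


E = hc/lambda = 6.626e-34 * 3e8 / 6.335e-06 = 3.138e-20 J = 0.1959 eV

0.1959 eV


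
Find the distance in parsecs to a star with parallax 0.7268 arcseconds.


d = 1/p = 1/0.7268 = 1.3759

1.3759 pc


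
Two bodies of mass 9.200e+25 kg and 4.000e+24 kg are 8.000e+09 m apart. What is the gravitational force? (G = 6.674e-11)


F = G*m1*m2/r^2 = 6.674e-11 * 9.200e+25 * 4.000e+24 / (8.000e+09)^2 = 6.674e-11 * 3.680e+50 / 6.400e+19 = 3.838e+20

3.838e+20 N


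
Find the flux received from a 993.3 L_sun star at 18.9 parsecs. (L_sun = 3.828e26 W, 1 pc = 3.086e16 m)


F = L / (4*pi*d^2) = 3.802e+29 / (4*pi*(5.833e+17)^2) = 8.895e-08

8.895e-08 W/m^2


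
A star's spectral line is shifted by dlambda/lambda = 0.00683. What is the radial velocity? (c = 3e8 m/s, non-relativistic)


v = (dlambda/lambda) * c = 0.00683 * 3e8 = 2.049e+06

2.049e+06 m/s


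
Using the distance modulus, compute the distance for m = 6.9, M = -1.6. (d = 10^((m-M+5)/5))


d = 10^((m - M + 5)/5) = 10^((6.9 - -1.6 + 5)/5) = 501.1872

501.1872 pc


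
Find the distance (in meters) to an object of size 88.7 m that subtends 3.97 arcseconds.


D = size / theta_rad, theta_rad = 3.97 * pi/(180*3600) = 1.925e-05, D = 4.608e+06

4.608e+06 m


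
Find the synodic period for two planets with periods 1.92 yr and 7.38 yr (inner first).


1/P_syn = |1/P1 - 1/P2| = |1/1.92 - 1/7.38| => P_syn = 2.5952

2.5952 years


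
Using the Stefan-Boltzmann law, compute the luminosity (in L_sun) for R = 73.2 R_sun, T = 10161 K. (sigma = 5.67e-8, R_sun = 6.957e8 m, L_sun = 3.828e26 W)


R = 73.2 * 6.957e8 m = 5.092524e+10 m. L = 4*pi*R^2*sigma*T^4 = 4*pi*(5.092524e+10)^2 * 5.67e-8 * 10161^4 = 1.969721826e+31 W. L/L_sun = 1.969721826e+31 / 3.828e26 = 51455.6381

51455.6381 L_sun


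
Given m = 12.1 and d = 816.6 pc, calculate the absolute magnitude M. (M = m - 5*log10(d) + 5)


M = m - 5*log10(d) + 5 = 12.1 - 5*log10(816.6) + 5 = 2.54

2.54


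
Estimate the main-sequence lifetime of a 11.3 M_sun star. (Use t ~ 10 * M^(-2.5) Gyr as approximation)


t = 10 * M^(-2.5) = 10 * 11.3^(-2.5) = 0.0233

0.0233 Gyr


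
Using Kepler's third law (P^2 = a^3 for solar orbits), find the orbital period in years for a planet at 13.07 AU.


P = a^(3/2) = 13.07^1.5 = 47.2513

47.2513 years


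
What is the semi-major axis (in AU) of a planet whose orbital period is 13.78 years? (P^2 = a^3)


a = P^(2/3) = 13.78^(2/3) = 5.7478

5.7478 AU


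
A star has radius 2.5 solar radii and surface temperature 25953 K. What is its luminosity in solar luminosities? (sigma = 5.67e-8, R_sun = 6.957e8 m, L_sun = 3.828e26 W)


R = 2.5 * 6.957e8 m = 1.73925e+09 m. L = 4*pi*R^2*sigma*T^4 = 4*pi*(1.73925e+09)^2 * 5.67e-8 * 25953^4 = 9.778386832e+29 W. L/L_sun = 9.778386832e+29 / 3.828e26 = 2554.4375

2554.4375 L_sun


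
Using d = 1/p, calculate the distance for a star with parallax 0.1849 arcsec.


d = 1/p = 1/0.1849 = 5.4083

5.4083 pc


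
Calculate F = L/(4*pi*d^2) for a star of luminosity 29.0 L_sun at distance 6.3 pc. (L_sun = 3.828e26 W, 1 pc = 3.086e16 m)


F = L / (4*pi*d^2) = 1.110e+28 / (4*pi*(1.944e+17)^2) = 2.337e-08

2.337e-08 W/m^2


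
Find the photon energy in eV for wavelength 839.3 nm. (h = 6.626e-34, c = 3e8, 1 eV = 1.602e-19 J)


E = hc/lambda = 6.626e-34 * 3e8 / 8.393e-07 = 2.368e-19 J = 1.4784 eV

1.4784 eV


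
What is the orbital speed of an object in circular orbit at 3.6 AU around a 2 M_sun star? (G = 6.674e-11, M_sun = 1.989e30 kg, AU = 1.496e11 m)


v = sqrt(GM/r) = sqrt(6.674e-11 * 3.978e+30 / 5.386e+11) = 22202.8356

22202.8356 m/s


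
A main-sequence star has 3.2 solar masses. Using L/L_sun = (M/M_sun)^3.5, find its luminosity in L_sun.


L/L_sun = (M/M_sun)^3.5 = 3.2^3.5 = 58.6172

58.6172 L_sun


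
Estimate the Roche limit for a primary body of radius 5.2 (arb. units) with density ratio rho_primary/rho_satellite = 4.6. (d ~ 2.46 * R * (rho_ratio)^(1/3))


d_Roche = 2.46 * 5.2 * 4.6^(1/3) = 21.2744

21.2744


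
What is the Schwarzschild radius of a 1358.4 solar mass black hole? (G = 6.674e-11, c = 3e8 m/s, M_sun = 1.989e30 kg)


M = 1358.4 * 1.989e30 kg = 2.7018576e+33 kg. rs = 2GM/c^2 = 2 * 6.674e-11 * 2.7018576e+33 / (3e8)^2 = 4.007e+06

4.007e+06 m


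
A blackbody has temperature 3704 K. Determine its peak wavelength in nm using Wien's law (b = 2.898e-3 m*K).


lam_max = b / T = 2.898e-3 / 3704 = 7.824e-07 m = 782.3974 nm

782.3974 nm


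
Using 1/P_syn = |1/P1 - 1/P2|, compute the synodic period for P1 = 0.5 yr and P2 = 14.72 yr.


1/P_syn = |1/P1 - 1/P2| = |1/0.5 - 1/14.72| => P_syn = 0.5176

0.5176 years


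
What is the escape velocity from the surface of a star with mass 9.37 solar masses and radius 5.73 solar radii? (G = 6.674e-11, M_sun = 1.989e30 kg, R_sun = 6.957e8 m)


M = 9.37 * 1.989e30 kg = 1.863693e+31 kg; R = 5.73 * 6.957e8 m = 3.986361e+09 m. v_esc = sqrt(2GM/R) = sqrt(2 * 6.674e-11 * 1.863693e+31 / 3.986361e+09) = 789963.4054

789963.4054 m/s


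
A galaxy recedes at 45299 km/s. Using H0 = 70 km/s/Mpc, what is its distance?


d = v / H0 = 45299 / 70 = 647.1286

647.1286 Mpc


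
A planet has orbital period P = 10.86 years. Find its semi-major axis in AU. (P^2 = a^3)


a = P^(2/3) = 10.86^(2/3) = 4.904

4.904 AU


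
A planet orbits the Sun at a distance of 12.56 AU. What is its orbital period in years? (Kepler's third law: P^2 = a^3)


P = a^(3/2) = 12.56^1.5 = 44.5128

44.5128 years


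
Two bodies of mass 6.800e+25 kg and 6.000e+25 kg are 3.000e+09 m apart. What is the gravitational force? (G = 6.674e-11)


F = G*m1*m2/r^2 = 6.674e-11 * 6.800e+25 * 6.000e+25 / (3.000e+09)^2 = 6.674e-11 * 4.080e+51 / 9.000e+18 = 3.026e+22

3.026e+22 N


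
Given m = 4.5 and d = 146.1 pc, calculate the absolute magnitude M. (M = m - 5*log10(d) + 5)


M = m - 5*log10(d) + 5 = 4.5 - 5*log10(146.1) + 5 = -1.3233

-1.3233


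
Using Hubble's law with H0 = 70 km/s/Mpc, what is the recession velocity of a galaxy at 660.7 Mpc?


v = H0 * d = 70 * 660.7 = 46249.0

46249.0 km/s


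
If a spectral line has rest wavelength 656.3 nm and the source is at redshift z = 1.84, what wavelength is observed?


lam_obs = lam_emit * (1 + z) = 656.3 * (1 + 1.84) = 1863.892

1863.892 nm


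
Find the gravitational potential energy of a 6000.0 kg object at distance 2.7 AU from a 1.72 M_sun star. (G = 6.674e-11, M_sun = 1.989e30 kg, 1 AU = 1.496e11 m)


M = 1.72 * 1.989e30 kg = 3.42108e+30 kg; r = 2.7 AU * 1.496e11 m/AU = 4.0392e+11 m. U = -GM*m/r = -(6.674e-11 * 3.42108e+30 * 6000.0) / 4.0392e+11 = -3.392e+12

-3.392e+12 J


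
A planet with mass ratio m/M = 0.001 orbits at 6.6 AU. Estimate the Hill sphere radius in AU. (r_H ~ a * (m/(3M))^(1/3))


r_H = a * (m/3M)^(1/3) = 6.6 * (0.001/3)^(1/3) = 0.4576

0.4576 AU


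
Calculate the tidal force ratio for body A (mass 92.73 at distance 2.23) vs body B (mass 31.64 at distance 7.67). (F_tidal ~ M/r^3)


Ratio = (M1/r1^3) / (M2/r2^3) = (92.73/2.23^3) / (31.64/7.67^3) = 119.2491

119.2491


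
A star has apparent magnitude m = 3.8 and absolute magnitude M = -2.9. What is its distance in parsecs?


d = 10^((m - M + 5)/5) = 10^((3.8 - -2.9 + 5)/5) = 218.7762

218.7762 pc


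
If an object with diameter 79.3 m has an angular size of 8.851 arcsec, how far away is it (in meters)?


D = size / theta_rad, theta_rad = 8.851 * pi/(180*3600) = 4.291e-05, D = 1.848e+06

1.848e+06 m


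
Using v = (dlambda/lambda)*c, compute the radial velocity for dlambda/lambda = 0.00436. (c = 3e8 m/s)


v = (dlambda/lambda) * c = 0.00436 * 3e8 = 1.308e+06

1.308e+06 m/s


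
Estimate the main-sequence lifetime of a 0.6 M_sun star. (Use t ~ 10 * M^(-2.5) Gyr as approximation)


t = 10 * M^(-2.5) = 10 * 0.6^(-2.5) = 35.861

35.861 Gyr


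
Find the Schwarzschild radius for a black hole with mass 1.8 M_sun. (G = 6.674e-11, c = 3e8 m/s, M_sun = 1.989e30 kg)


M = 1.8 * 1.989e30 kg = 3.5802e+30 kg. rs = 2GM/c^2 = 2 * 6.674e-11 * 3.5802e+30 / (3e8)^2 = 5309.8344

5309.8344 m


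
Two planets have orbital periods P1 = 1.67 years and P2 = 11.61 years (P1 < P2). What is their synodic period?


1/P_syn = |1/P1 - 1/P2| = |1/1.67 - 1/11.61| => P_syn = 1.9506

1.9506 years


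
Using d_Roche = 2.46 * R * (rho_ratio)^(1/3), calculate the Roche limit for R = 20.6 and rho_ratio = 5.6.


d_Roche = 2.46 * 20.6 * 5.6^(1/3) = 89.9908

89.9908


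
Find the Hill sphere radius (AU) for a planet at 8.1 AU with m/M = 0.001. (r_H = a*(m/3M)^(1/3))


r_H = a * (m/3M)^(1/3) = 8.1 * (0.001/3)^(1/3) = 0.5616

0.5616 AU


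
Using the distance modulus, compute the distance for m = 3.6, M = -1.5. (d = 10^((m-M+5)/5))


d = 10^((m - M + 5)/5) = 10^((3.6 - -1.5 + 5)/5) = 104.7129

104.7129 pc


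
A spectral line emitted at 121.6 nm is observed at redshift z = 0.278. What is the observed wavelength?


lam_obs = lam_emit * (1 + z) = 121.6 * (1 + 0.278) = 155.4048

155.4048 nm


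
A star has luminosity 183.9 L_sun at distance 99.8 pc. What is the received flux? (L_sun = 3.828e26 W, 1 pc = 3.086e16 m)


F = L / (4*pi*d^2) = 7.040e+28 / (4*pi*(3.080e+18)^2) = 5.906e-10

5.906e-10 W/m^2


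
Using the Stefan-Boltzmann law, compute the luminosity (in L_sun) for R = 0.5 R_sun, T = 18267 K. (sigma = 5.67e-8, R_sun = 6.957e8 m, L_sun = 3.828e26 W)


R = 0.5 * 6.957e8 m = 3.4785e+08 m. L = 4*pi*R^2*sigma*T^4 = 4*pi*(3.4785e+08)^2 * 5.67e-8 * 18267^4 = 9.599439004e+27 W. L/L_sun = 9.599439004e+27 / 3.828e26 = 25.0769

25.0769 L_sun


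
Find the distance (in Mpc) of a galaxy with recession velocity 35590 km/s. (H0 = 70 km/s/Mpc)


d = v / H0 = 35590 / 70 = 508.4286

508.4286 Mpc


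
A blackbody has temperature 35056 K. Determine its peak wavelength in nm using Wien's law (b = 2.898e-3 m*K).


lam_max = b / T = 2.898e-3 / 35056 = 8.267e-08 m = 82.6677 nm

82.6677 nm


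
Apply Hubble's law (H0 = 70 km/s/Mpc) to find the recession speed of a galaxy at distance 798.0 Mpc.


v = H0 * d = 70 * 798.0 = 55860.0

55860.0 km/s


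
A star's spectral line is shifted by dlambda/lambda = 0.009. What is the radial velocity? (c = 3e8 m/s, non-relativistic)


v = (dlambda/lambda) * c = 0.009 * 3e8 = 2.700e+06

2.700e+06 m/s


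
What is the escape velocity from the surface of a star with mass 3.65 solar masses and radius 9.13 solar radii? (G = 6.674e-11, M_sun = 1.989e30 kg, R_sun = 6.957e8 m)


M = 3.65 * 1.989e30 kg = 7.25985e+30 kg; R = 9.13 * 6.957e8 m = 6.351741e+09 m. v_esc = sqrt(2GM/R) = sqrt(2 * 6.674e-11 * 7.25985e+30 / 6.351741e+09) = 390593.9682

390593.9682 m/s


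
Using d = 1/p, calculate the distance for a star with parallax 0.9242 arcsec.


d = 1/p = 1/0.9242 = 1.082

1.082 pc


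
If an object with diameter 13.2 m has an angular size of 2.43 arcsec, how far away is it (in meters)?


D = size / theta_rad, theta_rad = 2.43 * pi/(180*3600) = 1.178e-05, D = 1.120e+06

1.120e+06 m


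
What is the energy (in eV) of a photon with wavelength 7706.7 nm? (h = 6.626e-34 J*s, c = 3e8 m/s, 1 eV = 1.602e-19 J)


E = hc/lambda = 6.626e-34 * 3e8 / 7.707e-06 = 2.579e-20 J = 0.161 eV

0.161 eV


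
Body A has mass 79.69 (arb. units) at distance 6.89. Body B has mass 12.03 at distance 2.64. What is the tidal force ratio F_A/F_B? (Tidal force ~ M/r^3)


Ratio = (M1/r1^3) / (M2/r2^3) = (79.69/6.89^3) / (12.03/2.64^3) = 0.3726

0.3726


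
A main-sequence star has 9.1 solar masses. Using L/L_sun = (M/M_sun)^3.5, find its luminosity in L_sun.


L/L_sun = (M/M_sun)^3.5 = 9.1^3.5 = 2273.2378

2273.2378 L_sun


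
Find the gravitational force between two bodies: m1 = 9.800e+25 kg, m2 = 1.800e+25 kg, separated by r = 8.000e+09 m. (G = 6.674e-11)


F = G*m1*m2/r^2 = 6.674e-11 * 9.800e+25 * 1.800e+25 / (8.000e+09)^2 = 6.674e-11 * 1.764e+51 / 6.400e+19 = 1.840e+21

1.840e+21 N


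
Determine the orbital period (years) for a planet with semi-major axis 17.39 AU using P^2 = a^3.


P = a^(3/2) = 17.39^1.5 = 72.5186

72.5186 years


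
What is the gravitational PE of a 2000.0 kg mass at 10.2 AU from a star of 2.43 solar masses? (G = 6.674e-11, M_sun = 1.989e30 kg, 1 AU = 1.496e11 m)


M = 2.43 * 1.989e30 kg = 4.83327e+30 kg; r = 10.2 AU * 1.496e11 m/AU = 1.52592e+12 m. U = -GM*m/r = -(6.674e-11 * 4.83327e+30 * 2000.0) / 1.52592e+12 = -4.228e+11

-4.228e+11 J


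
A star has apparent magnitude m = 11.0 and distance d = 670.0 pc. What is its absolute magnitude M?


M = m - 5*log10(d) + 5 = 11.0 - 5*log10(670.0) + 5 = 1.8696

1.8696


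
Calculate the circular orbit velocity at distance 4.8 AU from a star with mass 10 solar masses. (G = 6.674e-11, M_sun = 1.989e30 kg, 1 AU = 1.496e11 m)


v = sqrt(GM/r) = sqrt(6.674e-11 * 1.989e+31 / 7.181e+11) = 42995.6063

42995.6063 m/s


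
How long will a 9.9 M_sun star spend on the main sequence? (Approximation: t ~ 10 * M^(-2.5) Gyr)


t = 10 * M^(-2.5) = 10 * 9.9^(-2.5) = 0.0324

0.0324 Gyr


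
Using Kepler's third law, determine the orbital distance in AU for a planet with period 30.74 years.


a = P^(2/3) = 30.74^(2/3) = 9.813

9.813 AU


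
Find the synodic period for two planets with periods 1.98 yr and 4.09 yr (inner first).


1/P_syn = |1/P1 - 1/P2| = |1/1.98 - 1/4.09| => P_syn = 3.838

3.838 years


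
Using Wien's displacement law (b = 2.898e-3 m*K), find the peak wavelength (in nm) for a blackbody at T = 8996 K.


lam_max = b / T = 2.898e-3 / 8996 = 3.221e-07 m = 322.1432 nm

322.1432 nm


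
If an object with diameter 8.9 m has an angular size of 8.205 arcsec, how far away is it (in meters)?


D = size / theta_rad, theta_rad = 8.205 * pi/(180*3600) = 3.978e-05, D = 223736.3529

223736.3529 m


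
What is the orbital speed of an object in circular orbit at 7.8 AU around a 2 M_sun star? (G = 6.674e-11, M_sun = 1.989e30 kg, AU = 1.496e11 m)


v = sqrt(GM/r) = sqrt(6.674e-11 * 3.978e+30 / 1.167e+12) = 15083.8565

15083.8565 m/s


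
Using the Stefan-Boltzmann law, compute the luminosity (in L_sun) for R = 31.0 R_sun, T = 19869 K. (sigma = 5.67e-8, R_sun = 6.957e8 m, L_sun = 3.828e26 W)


R = 31.0 * 6.957e8 m = 2.15667e+10 m. L = 4*pi*R^2*sigma*T^4 = 4*pi*(2.15667e+10)^2 * 5.67e-8 * 19869^4 = 5.164929006e+31 W. L/L_sun = 5.164929006e+31 / 3.828e26 = 134925.0002

134925.0002 L_sun


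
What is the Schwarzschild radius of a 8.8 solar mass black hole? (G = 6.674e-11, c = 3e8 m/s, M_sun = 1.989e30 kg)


M = 8.8 * 1.989e30 kg = 1.75032e+31 kg. rs = 2GM/c^2 = 2 * 6.674e-11 * 1.75032e+31 / (3e8)^2 = 25959.1904

25959.1904 m


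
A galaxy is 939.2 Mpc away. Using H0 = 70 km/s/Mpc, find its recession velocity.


v = H0 * d = 70 * 939.2 = 65744.0

65744.0 km/s


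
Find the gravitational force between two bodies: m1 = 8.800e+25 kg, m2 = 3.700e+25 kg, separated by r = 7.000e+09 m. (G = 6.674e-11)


F = G*m1*m2/r^2 = 6.674e-11 * 8.800e+25 * 3.700e+25 / (7.000e+09)^2 = 6.674e-11 * 3.256e+51 / 4.900e+19 = 4.435e+21

4.435e+21 N


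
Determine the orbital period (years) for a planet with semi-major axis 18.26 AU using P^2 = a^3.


P = a^(3/2) = 18.26^1.5 = 78.0281

78.0281 years


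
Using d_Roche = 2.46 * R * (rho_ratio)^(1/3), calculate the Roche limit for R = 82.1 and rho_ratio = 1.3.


d_Roche = 2.46 * 82.1 * 1.3^(1/3) = 220.4243

220.4243


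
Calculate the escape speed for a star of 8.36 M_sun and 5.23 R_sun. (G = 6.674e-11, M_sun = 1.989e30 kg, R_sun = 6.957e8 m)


M = 8.36 * 1.989e30 kg = 1.662804e+31 kg; R = 5.23 * 6.957e8 m = 3.638511e+09 m. v_esc = sqrt(2GM/R) = sqrt(2 * 6.674e-11 * 1.662804e+31 / 3.638511e+09) = 781028.3227

781028.3227 m/s


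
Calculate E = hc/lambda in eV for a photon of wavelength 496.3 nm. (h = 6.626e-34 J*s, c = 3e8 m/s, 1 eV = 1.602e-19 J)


E = hc/lambda = 6.626e-34 * 3e8 / 4.963e-07 = 4.005e-19 J = 2.5001 eV

2.5001 eV


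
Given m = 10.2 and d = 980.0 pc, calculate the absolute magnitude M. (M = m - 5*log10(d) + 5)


M = m - 5*log10(d) + 5 = 10.2 - 5*log10(980.0) + 5 = 0.2439

0.2439


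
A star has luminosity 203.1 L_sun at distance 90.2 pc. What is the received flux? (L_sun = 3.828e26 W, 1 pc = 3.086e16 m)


F = L / (4*pi*d^2) = 7.775e+28 / (4*pi*(2.784e+18)^2) = 7.985e-10

7.985e-10 W/m^2


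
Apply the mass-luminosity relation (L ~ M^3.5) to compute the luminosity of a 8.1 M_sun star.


L/L_sun = (M/M_sun)^3.5 = 8.1^3.5 = 1512.5076

1512.5076 L_sun


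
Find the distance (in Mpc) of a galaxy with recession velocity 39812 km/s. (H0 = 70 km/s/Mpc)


d = v / H0 = 39812 / 70 = 568.7429

568.7429 Mpc


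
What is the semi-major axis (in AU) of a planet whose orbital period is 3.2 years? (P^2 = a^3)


a = P^(2/3) = 3.2^(2/3) = 2.1715

2.1715 AU


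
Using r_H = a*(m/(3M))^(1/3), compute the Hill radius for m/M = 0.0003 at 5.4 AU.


r_H = a * (m/3M)^(1/3) = 5.4 * (0.0003/3)^(1/3) = 0.2506

0.2506 AU


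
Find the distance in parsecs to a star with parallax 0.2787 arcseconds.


d = 1/p = 1/0.2787 = 3.5881

3.5881 pc


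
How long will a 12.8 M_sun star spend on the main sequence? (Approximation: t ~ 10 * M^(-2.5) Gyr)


t = 10 * M^(-2.5) = 10 * 12.8^(-2.5) = 0.0171

0.0171 Gyr


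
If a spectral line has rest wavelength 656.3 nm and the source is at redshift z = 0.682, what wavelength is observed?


lam_obs = lam_emit * (1 + z) = 656.3 * (1 + 0.682) = 1103.8966

1103.8966 nm


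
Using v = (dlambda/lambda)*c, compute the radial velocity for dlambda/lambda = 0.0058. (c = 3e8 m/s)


v = (dlambda/lambda) * c = 0.0058 * 3e8 = 1.740e+06

1.740e+06 m/s


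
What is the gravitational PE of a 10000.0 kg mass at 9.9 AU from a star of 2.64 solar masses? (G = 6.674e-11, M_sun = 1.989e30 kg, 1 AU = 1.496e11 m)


M = 2.64 * 1.989e30 kg = 5.25096e+30 kg; r = 9.9 AU * 1.496e11 m/AU = 1.48104e+12 m. U = -GM*m/r = -(6.674e-11 * 5.25096e+30 * 10000.0) / 1.48104e+12 = -2.366e+12

-2.366e+12 J


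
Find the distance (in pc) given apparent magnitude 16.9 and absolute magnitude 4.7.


d = 10^((m - M + 5)/5) = 10^((16.9 - 4.7 + 5)/5) = 2754.2287

2754.2287 pc


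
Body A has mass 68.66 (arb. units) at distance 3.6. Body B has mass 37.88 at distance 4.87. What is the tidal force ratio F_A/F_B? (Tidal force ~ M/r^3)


Ratio = (M1/r1^3) / (M2/r2^3) = (68.66/3.6^3) / (37.88/4.87^3) = 4.4872

4.4872


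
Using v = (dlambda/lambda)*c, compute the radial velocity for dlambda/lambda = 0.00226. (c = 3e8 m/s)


v = (dlambda/lambda) * c = 0.00226 * 3e8 = 678000.0

678000.0 m/s


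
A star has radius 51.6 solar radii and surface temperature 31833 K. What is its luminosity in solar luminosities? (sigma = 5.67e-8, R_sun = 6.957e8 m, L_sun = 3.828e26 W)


R = 51.6 * 6.957e8 m = 3.589812e+10 m. L = 4*pi*R^2*sigma*T^4 = 4*pi*(3.589812e+10)^2 * 5.67e-8 * 31833^4 = 9.428586938e+32 W. L/L_sun = 9.428586938e+32 / 3.828e26 = 2.463e+06

2.463e+06 L_sun


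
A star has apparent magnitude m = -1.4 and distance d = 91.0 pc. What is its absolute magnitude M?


M = m - 5*log10(d) + 5 = -1.4 - 5*log10(91.0) + 5 = -6.1952

-6.1952


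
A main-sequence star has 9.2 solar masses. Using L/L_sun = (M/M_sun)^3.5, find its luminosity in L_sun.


L/L_sun = (M/M_sun)^3.5 = 9.2^3.5 = 2361.8776

2361.8776 L_sun


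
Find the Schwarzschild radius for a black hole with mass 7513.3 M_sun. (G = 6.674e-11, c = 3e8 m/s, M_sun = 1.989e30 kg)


M = 7513.3 * 1.989e30 kg = 1.49439537e+34 kg. rs = 2GM/c^2 = 2 * 6.674e-11 * 1.49439537e+34 / (3e8)^2 = 2.216e+07

2.216e+07 m


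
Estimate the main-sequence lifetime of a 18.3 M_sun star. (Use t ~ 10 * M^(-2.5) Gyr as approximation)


t = 10 * M^(-2.5) = 10 * 18.3^(-2.5) = 0.007

0.007 Gyr


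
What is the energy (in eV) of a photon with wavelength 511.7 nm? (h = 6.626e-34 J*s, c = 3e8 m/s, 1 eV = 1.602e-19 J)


E = hc/lambda = 6.626e-34 * 3e8 / 5.117e-07 = 3.885e-19 J = 2.4249 eV

2.4249 eV


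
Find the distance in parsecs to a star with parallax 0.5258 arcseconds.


d = 1/p = 1/0.5258 = 1.9019

1.9019 pc


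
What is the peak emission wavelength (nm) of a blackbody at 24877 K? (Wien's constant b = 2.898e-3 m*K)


lam_max = b / T = 2.898e-3 / 24877 = 1.165e-07 m = 116.4931 nm

116.4931 nm


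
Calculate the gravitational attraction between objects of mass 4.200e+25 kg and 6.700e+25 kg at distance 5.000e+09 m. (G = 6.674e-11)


F = G*m1*m2/r^2 = 6.674e-11 * 4.200e+25 * 6.700e+25 / (5.000e+09)^2 = 6.674e-11 * 2.814e+51 / 2.500e+19 = 7.512e+21

7.512e+21 N


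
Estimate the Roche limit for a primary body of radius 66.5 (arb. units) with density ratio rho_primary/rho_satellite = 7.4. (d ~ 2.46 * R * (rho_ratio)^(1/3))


d_Roche = 2.46 * 66.5 * 7.4^(1/3) = 318.787

318.787


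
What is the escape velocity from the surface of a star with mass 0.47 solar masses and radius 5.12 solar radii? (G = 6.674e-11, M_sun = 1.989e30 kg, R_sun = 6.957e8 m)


M = 0.47 * 1.989e30 kg = 9.3483e+29 kg; R = 5.12 * 6.957e8 m = 3.561984e+09 m. v_esc = sqrt(2GM/R) = sqrt(2 * 6.674e-11 * 9.3483e+29 / 3.561984e+09) = 187166.6371

187166.6371 m/s


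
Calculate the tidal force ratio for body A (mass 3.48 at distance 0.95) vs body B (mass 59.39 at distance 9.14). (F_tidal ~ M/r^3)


Ratio = (M1/r1^3) / (M2/r2^3) = (3.48/0.95^3) / (59.39/9.14^3) = 52.1836

52.1836


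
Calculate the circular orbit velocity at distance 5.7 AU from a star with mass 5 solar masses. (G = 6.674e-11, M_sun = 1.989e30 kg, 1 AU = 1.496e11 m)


v = sqrt(GM/r) = sqrt(6.674e-11 * 9.945e+30 / 8.527e+11) = 27899.2334

27899.2334 m/s


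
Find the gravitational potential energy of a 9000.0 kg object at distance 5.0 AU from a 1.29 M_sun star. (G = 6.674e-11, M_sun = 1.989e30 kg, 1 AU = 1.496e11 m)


M = 1.29 * 1.989e30 kg = 2.56581e+30 kg; r = 5.0 AU * 1.496e11 m/AU = 7.48e+11 m. U = -GM*m/r = -(6.674e-11 * 2.56581e+30 * 9000.0) / 7.48e+11 = -2.060e+12

-2.060e+12 J


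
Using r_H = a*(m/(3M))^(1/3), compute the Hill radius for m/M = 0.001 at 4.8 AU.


r_H = a * (m/3M)^(1/3) = 4.8 * (0.001/3)^(1/3) = 0.3328

0.3328 AU


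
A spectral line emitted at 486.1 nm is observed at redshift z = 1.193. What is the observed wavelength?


lam_obs = lam_emit * (1 + z) = 486.1 * (1 + 1.193) = 1066.0173

1066.0173 nm


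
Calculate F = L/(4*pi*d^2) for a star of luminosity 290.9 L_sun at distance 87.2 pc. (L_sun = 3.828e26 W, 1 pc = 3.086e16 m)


F = L / (4*pi*d^2) = 1.114e+29 / (4*pi*(2.691e+18)^2) = 1.224e-09

1.224e-09 W/m^2


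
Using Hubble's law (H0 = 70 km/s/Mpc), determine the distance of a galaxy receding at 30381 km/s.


d = v / H0 = 30381 / 70 = 434.0143

434.0143 Mpc


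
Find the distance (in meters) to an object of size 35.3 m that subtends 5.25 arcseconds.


D = size / theta_rad, theta_rad = 5.25 * pi/(180*3600) = 2.545e-05, D = 1.387e+06

1.387e+06 m


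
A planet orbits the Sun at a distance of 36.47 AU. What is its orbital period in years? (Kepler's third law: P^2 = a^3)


P = a^(3/2) = 36.47^1.5 = 220.2438

220.2438 years


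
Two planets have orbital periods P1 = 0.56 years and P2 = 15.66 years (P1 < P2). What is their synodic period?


1/P_syn = |1/P1 - 1/P2| = |1/0.56 - 1/15.66| => P_syn = 0.5808

0.5808 years


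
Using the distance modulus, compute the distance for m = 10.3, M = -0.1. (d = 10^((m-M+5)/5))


d = 10^((m - M + 5)/5) = 10^((10.3 - -0.1 + 5)/5) = 1202.2644

1202.2644 pc


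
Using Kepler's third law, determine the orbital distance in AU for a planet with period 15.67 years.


a = P^(2/3) = 15.67^(2/3) = 6.262

6.262 AU


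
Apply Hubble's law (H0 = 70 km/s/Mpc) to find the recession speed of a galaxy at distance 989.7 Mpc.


v = H0 * d = 70 * 989.7 = 69279.0

69279.0 km/s


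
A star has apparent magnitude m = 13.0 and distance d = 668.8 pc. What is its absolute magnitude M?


M = m - 5*log10(d) + 5 = 13.0 - 5*log10(668.8) + 5 = 3.8735

3.8735


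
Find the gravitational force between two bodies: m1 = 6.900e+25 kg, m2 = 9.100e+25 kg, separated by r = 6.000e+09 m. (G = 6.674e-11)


F = G*m1*m2/r^2 = 6.674e-11 * 6.900e+25 * 9.100e+25 / (6.000e+09)^2 = 6.674e-11 * 6.279e+51 / 3.600e+19 = 1.164e+22

1.164e+22 N


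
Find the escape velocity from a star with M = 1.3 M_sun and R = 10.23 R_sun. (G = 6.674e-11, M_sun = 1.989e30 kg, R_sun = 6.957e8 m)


M = 1.3 * 1.989e30 kg = 2.5857e+30 kg; R = 10.23 * 6.957e8 m = 7.117011e+09 m. v_esc = sqrt(2GM/R) = sqrt(2 * 6.674e-11 * 2.5857e+30 / 7.117011e+09) = 220215.7355

220215.7355 m/s


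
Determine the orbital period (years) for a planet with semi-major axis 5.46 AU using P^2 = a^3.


P = a^(3/2) = 5.46^1.5 = 12.7582

12.7582 years


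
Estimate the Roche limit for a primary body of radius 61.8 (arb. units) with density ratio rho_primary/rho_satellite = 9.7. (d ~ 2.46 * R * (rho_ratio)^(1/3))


d_Roche = 2.46 * 61.8 * 9.7^(1/3) = 324.2257

324.2257


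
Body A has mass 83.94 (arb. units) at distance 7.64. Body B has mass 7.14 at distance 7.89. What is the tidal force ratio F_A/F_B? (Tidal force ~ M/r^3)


Ratio = (M1/r1^3) / (M2/r2^3) = (83.94/7.64^3) / (7.14/7.89^3) = 12.9486

12.9486


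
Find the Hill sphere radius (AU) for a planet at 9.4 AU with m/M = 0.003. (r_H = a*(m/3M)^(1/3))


r_H = a * (m/3M)^(1/3) = 9.4 * (0.003/3)^(1/3) = 0.94

0.94 AU


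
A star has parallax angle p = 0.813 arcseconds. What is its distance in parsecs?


d = 1/p = 1/0.813 = 1.23

1.23 pc


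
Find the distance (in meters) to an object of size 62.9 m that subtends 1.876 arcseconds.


D = size / theta_rad, theta_rad = 1.876 * pi/(180*3600) = 9.095e-06, D = 6.916e+06

6.916e+06 m


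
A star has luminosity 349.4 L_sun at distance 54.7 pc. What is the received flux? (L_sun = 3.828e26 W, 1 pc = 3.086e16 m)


F = L / (4*pi*d^2) = 1.338e+29 / (4*pi*(1.688e+18)^2) = 3.735e-09

3.735e-09 W/m^2


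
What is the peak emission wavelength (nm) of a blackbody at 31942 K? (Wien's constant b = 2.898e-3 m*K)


lam_max = b / T = 2.898e-3 / 31942 = 9.073e-08 m = 90.7269 nm

90.7269 nm


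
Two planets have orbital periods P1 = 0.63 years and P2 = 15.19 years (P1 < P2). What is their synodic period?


1/P_syn = |1/P1 - 1/P2| = |1/0.63 - 1/15.19| => P_syn = 0.6573

0.6573 years


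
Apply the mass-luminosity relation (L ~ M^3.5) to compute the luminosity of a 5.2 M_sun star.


L/L_sun = (M/M_sun)^3.5 = 5.2^3.5 = 320.6356

320.6356 L_sun


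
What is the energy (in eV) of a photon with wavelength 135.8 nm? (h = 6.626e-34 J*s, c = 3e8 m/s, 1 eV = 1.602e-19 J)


E = hc/lambda = 6.626e-34 * 3e8 / 1.358e-07 = 1.464e-18 J = 9.1371 eV

9.1371 eV


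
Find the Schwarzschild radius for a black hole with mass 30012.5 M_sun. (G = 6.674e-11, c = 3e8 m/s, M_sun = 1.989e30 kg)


M = 30012.5 * 1.989e30 kg = 5.96948625e+34 kg. rs = 2GM/c^2 = 2 * 6.674e-11 * 5.96948625e+34 / (3e8)^2 = 8.853e+07

8.853e+07 m


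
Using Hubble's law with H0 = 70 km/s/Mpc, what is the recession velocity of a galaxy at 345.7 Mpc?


v = H0 * d = 70 * 345.7 = 24199.0

24199.0 km/s


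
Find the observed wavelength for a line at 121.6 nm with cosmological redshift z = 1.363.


lam_obs = lam_emit * (1 + z) = 121.6 * (1 + 1.363) = 287.3408

287.3408 nm


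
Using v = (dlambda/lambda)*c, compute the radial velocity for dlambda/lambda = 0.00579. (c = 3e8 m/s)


v = (dlambda/lambda) * c = 0.00579 * 3e8 = 1.737e+06

1.737e+06 m/s


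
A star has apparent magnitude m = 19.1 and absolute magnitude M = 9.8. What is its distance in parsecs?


d = 10^((m - M + 5)/5) = 10^((19.1 - 9.8 + 5)/5) = 724.436

724.436 pc


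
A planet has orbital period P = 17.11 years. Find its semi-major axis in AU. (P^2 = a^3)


a = P^(2/3) = 17.11^(2/3) = 6.64

6.64 AU


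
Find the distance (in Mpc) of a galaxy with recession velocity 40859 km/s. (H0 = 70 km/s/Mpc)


d = v / H0 = 40859 / 70 = 583.7

583.7 Mpc


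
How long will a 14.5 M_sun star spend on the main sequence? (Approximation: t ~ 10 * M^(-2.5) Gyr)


t = 10 * M^(-2.5) = 10 * 14.5^(-2.5) = 0.0125

0.0125 Gyr


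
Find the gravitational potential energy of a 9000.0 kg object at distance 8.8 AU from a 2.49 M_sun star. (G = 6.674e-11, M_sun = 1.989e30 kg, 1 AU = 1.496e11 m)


M = 2.49 * 1.989e30 kg = 4.95261e+30 kg; r = 8.8 AU * 1.496e11 m/AU = 1.31648e+12 m. U = -GM*m/r = -(6.674e-11 * 4.95261e+30 * 9000.0) / 1.31648e+12 = -2.260e+12

-2.260e+12 J


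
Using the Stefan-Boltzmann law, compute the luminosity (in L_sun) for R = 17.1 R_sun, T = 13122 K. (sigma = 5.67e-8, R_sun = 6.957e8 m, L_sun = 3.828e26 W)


R = 17.1 * 6.957e8 m = 1.189647e+10 m. L = 4*pi*R^2*sigma*T^4 = 4*pi*(1.189647e+10)^2 * 5.67e-8 * 13122^4 = 2.989711515e+30 W. L/L_sun = 2.989711515e+30 / 3.828e26 = 7810.1137

7810.1137 L_sun


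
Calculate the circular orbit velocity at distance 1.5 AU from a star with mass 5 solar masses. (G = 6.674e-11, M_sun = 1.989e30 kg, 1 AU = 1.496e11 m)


v = sqrt(GM/r) = sqrt(6.674e-11 * 9.945e+30 / 2.244e+11) = 54385.6181

54385.6181 m/s


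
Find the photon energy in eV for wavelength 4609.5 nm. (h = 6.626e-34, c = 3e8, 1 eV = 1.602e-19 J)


E = hc/lambda = 6.626e-34 * 3e8 / 4.610e-06 = 4.312e-20 J = 0.2692 eV

0.2692 eV


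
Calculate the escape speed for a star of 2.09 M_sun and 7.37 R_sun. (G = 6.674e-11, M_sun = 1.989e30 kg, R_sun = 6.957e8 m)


M = 2.09 * 1.989e30 kg = 4.15701e+30 kg; R = 7.37 * 6.957e8 m = 5.127309e+09 m. v_esc = sqrt(2GM/R) = sqrt(2 * 6.674e-11 * 4.15701e+30 / 5.127309e+09) = 328968.1769

328968.1769 m/s


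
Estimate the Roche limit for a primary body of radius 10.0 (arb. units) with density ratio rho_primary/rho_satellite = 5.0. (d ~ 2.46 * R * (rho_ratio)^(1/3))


d_Roche = 2.46 * 10.0 * 5.0^(1/3) = 42.0654

42.0654


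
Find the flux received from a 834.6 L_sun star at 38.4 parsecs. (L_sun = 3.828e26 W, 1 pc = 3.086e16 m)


F = L / (4*pi*d^2) = 3.195e+29 / (4*pi*(1.185e+18)^2) = 1.810e-08

1.810e-08 W/m^2


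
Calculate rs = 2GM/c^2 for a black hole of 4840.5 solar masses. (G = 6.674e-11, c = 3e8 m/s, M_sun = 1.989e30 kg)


M = 4840.5 * 1.989e30 kg = 9.6277545e+33 kg. rs = 2GM/c^2 = 2 * 6.674e-11 * 9.6277545e+33 / (3e8)^2 = 1.428e+07

1.428e+07 m


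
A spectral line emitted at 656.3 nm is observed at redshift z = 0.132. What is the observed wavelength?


lam_obs = lam_emit * (1 + z) = 656.3 * (1 + 0.132) = 742.9316

742.9316 nm


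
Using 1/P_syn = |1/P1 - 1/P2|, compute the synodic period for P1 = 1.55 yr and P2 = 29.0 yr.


1/P_syn = |1/P1 - 1/P2| = |1/1.55 - 1/29.0| => P_syn = 1.6375

1.6375 years


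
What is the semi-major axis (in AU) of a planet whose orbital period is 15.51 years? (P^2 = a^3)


a = P^(2/3) = 15.51^(2/3) = 6.2193

6.2193 AU


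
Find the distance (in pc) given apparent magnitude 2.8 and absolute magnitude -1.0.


d = 10^((m - M + 5)/5) = 10^((2.8 - -1.0 + 5)/5) = 57.544

57.544 pc


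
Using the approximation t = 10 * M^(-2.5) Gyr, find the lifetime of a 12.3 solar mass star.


t = 10 * M^(-2.5) = 10 * 12.3^(-2.5) = 0.0188

0.0188 Gyr


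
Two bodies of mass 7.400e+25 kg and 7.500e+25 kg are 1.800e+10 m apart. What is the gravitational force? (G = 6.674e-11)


F = G*m1*m2/r^2 = 6.674e-11 * 7.400e+25 * 7.500e+25 / (1.800e+10)^2 = 6.674e-11 * 5.550e+51 / 3.240e+20 = 1.143e+21

1.143e+21 N


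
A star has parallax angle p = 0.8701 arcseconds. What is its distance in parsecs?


d = 1/p = 1/0.8701 = 1.1493

1.1493 pc


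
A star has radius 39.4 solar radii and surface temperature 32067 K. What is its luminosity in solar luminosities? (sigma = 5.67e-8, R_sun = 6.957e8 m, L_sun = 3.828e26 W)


R = 39.4 * 6.957e8 m = 2.741058e+10 m. L = 4*pi*R^2*sigma*T^4 = 4*pi*(2.741058e+10)^2 * 5.67e-8 * 32067^4 = 5.660603042e+32 W. L/L_sun = 5.660603042e+32 / 3.828e26 = 1.479e+06

1.479e+06 L_sun


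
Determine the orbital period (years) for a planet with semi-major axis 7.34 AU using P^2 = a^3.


P = a^(3/2) = 7.34^1.5 = 19.8858

19.8858 years


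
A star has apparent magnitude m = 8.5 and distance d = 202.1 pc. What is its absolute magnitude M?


M = m - 5*log10(d) + 5 = 8.5 - 5*log10(202.1) + 5 = 1.9722

1.9722


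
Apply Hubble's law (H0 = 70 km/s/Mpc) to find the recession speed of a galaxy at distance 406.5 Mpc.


v = H0 * d = 70 * 406.5 = 28455.0

28455.0 km/s


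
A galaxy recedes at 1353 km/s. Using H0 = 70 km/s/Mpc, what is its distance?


d = v / H0 = 1353 / 70 = 19.3286

19.3286 Mpc


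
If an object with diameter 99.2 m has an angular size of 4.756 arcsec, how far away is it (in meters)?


D = size / theta_rad, theta_rad = 4.756 * pi/(180*3600) = 2.306e-05, D = 4.302e+06

4.302e+06 m


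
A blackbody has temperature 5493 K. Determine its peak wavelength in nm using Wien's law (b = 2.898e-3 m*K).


lam_max = b / T = 2.898e-3 / 5493 = 5.276e-07 m = 527.5806 nm

527.5806 nm


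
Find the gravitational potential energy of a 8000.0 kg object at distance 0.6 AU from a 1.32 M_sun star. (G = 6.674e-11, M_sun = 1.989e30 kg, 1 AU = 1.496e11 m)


M = 1.32 * 1.989e30 kg = 2.62548e+30 kg; r = 0.6 AU * 1.496e11 m/AU = 8.976e+10 m. U = -GM*m/r = -(6.674e-11 * 2.62548e+30 * 8000.0) / 8.976e+10 = -1.562e+13

-1.562e+13 J


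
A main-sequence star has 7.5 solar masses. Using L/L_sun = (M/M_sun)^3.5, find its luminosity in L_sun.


L/L_sun = (M/M_sun)^3.5 = 7.5^3.5 = 1155.3523

1155.3523 L_sun


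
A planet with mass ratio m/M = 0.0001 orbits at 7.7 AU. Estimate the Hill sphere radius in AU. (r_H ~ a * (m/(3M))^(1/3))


r_H = a * (m/3M)^(1/3) = 7.7 * (0.0001/3)^(1/3) = 0.2478

0.2478 AU


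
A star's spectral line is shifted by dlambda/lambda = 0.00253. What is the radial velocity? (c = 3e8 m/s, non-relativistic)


v = (dlambda/lambda) * c = 0.00253 * 3e8 = 759000.0

759000.0 m/s


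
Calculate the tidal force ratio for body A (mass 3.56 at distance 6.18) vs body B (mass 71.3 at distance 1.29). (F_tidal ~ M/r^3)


Ratio = (M1/r1^3) / (M2/r2^3) = (3.56/6.18^3) / (71.3/1.29^3) = 4.541e-04

4.541e-04


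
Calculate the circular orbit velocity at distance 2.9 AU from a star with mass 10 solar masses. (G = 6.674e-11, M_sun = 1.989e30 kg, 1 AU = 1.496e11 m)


v = sqrt(GM/r) = sqrt(6.674e-11 * 1.989e+31 / 4.338e+11) = 55315.3541

55315.3541 m/s


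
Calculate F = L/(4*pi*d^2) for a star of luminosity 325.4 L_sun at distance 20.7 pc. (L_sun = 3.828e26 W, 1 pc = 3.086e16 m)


F = L / (4*pi*d^2) = 1.246e+29 / (4*pi*(6.388e+17)^2) = 2.429e-08

2.429e-08 W/m^2


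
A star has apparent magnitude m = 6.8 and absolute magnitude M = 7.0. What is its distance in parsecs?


d = 10^((m - M + 5)/5) = 10^((6.8 - 7.0 + 5)/5) = 9.1201

9.1201 pc


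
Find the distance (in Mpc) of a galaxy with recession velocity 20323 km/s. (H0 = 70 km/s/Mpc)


d = v / H0 = 20323 / 70 = 290.3286

290.3286 Mpc


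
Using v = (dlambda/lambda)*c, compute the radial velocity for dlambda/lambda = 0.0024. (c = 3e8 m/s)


v = (dlambda/lambda) * c = 0.0024 * 3e8 = 720000.0

720000.0 m/s


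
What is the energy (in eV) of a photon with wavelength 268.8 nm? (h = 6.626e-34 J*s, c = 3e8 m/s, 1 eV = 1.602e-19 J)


E = hc/lambda = 6.626e-34 * 3e8 / 2.688e-07 = 7.395e-19 J = 4.6162 eV

4.6162 eV


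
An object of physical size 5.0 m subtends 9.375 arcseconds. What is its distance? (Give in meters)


D = size / theta_rad, theta_rad = 9.375 * pi/(180*3600) = 4.545e-05, D = 110007.8967

110007.8967 m


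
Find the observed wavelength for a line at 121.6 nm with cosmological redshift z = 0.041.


lam_obs = lam_emit * (1 + z) = 121.6 * (1 + 0.041) = 126.5856

126.5856 nm


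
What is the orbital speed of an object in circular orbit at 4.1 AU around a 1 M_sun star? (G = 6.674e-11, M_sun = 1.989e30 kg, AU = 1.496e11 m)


v = sqrt(GM/r) = sqrt(6.674e-11 * 1.989e+30 / 6.134e+11) = 14711.3581

14711.3581 m/s


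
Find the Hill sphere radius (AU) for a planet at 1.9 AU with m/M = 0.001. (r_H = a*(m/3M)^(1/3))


r_H = a * (m/3M)^(1/3) = 1.9 * (0.001/3)^(1/3) = 0.1317

0.1317 AU


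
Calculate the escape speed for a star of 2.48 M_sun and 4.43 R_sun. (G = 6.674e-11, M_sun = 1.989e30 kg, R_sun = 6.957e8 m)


M = 2.48 * 1.989e30 kg = 4.93272e+30 kg; R = 4.43 * 6.957e8 m = 3.081951e+09 m. v_esc = sqrt(2GM/R) = sqrt(2 * 6.674e-11 * 4.93272e+30 / 3.081951e+09) = 462209.0729

462209.0729 m/s
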